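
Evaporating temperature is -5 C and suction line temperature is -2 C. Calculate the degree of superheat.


Superheat = T_suction - T_evap
Superheat = -2 - (-5)
Superheat = 3 K

3


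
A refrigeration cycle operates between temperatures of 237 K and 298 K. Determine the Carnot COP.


dT = 298 - 237 = 61 K
COP_carnot = T_cold / dT = 237 / 61
COP_carnot = 3.885

3.885


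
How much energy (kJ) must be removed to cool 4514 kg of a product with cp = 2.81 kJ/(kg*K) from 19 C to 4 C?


dT = 19 - (4) = 15 K
Q = m * cp * dT = 4514 * 2.81 * 15
Q = 190265 kJ

190265


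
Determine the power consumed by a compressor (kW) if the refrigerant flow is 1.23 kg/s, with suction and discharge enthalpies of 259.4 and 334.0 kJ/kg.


dh = 334.0 - 259.4 = 74.6 kJ/kg
W = m_dot * dh = 1.23 * 74.6 = 91.76 kW

91.76


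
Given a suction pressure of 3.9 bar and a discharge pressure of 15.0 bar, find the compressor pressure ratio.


PR = P_high / P_low
PR = 15.0 / 3.9
PR = 3.846

3.846


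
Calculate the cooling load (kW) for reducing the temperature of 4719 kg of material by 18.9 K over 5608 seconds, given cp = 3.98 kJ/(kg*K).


Q = m * cp * dT / t
Q = 4719 * 3.98 * 18.9 / 5608
Q = 63.298 kW

63.298


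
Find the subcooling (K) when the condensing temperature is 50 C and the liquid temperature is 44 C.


Subcooling = T_cond - T_liquid
Subcooling = 50 - 44
Subcooling = 6 K

6


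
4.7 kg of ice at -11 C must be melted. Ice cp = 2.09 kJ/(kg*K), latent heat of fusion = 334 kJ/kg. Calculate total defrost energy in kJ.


Sensible heat = cp * dT = 2.09 * 11 = 22.99 kJ/kg
Total per kg = 22.99 + 334 = 356.99 kJ/kg
Q = m * total = 4.7 * 356.99
Q = 1677.9 kJ

1677.9


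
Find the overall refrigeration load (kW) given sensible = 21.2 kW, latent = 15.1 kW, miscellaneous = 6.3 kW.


Q_total = Q_s + Q_l + Q_misc
Q_total = 21.2 + 15.1 + 6.3
Q_total = 42.6 kW

42.6


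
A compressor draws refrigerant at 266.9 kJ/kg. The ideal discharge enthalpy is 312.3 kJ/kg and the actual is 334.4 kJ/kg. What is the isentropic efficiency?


dh_ideal = 312.3 - 266.9 = 45.4 kJ/kg
dh_actual = 334.4 - 266.9 = 67.5 kJ/kg
eta_s = dh_ideal / dh_actual = 45.4 / 67.5
eta_s = 0.6726

0.6726


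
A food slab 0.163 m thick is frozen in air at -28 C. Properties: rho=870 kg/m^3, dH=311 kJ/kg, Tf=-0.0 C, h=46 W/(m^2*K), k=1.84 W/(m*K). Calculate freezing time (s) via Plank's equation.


dT = -0.0 - (-28) = 28.0 K
term1 = a/(2h) = 0.163/(2*46) = 0.00177173913
term2 = a^2/(8k) = 0.163^2/(8*1.84) = 0.001804959239
t = rho*dH*1000/dT * (term1 + term2)
t = 870*311*1000/28.0 * (0.00177173913 + 0.001804959239)
t = 34562 s

34562


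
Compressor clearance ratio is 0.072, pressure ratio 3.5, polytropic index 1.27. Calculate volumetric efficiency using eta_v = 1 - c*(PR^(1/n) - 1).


PR^(1/n) = 3.5^(1/1.27) = 2.68163728
eta_v = 1 - 0.072 * (2.68163728 - 1)
eta_v = 0.8789

0.8789


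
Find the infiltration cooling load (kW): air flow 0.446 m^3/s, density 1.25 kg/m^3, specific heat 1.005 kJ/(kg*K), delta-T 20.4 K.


Q = V_dot * rho * cp * dT
Q = 0.446 * 1.25 * 1.005 * 20.4
Q = 11.43 kW

11.43


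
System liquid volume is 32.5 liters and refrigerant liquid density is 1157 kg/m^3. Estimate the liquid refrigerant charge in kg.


Charge = V * rho / 1000
Charge = 32.5 * 1157 / 1000
Charge = 37.6 kg

37.6


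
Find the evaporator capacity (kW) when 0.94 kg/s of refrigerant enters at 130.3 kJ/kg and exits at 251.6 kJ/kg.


dh = 251.6 - 130.3 = 121.3 kJ/kg
Q_evap = m_dot * dh = 0.94 * 121.3
Q_evap = 114.02 kW

114.02


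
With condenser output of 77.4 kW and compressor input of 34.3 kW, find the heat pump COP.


COP_hp = Q_cond / W
COP_hp = 77.4 / 34.3
COP_hp = 2.257

2.257


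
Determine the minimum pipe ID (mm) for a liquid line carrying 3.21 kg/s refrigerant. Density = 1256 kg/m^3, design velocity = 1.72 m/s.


A = m_dot / (rho * v) = 3.21 / (1256 * 1.72) = 0.001485890979 m^2
d = sqrt(4*A/pi) * 1000
d = 43.5 mm

43.5


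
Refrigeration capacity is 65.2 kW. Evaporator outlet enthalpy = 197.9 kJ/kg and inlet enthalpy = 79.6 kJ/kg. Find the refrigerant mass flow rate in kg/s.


dh = 197.9 - 79.6 = 118.3 kJ/kg
m_dot = Q / dh = 65.2 / 118.3 = 0.5511 kg/s

0.5511


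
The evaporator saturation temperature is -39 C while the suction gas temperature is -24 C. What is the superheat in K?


Superheat = T_suction - T_evap
Superheat = -24 - (-39)
Superheat = 15 K

15


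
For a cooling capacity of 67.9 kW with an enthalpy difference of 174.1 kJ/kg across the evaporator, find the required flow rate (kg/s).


m_dot = Q / dh
m_dot = 67.9 / 174.1
m_dot = 0.39 kg/s

0.39


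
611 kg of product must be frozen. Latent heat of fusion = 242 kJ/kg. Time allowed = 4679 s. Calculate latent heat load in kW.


Q_lat = m * h_fg / t
Q_lat = 611 * 242 / 4679
Q_lat = 31.6 kW

31.6


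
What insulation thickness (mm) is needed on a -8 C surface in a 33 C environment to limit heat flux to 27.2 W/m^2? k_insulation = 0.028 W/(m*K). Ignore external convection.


dT = 33 - (-8) = 41 K
thickness = k * dT / q_max * 1000
thickness = 0.028 * 41 / 27.2 * 1000
thickness = 42.2 mm

42.2


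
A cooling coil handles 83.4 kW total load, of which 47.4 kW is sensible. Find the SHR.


SHR = Q_sensible / Q_total
SHR = 47.4 / 83.4
SHR = 0.568

0.568


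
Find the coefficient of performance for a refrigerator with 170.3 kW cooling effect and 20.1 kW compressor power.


COP = Q_evap / W
COP = 170.3 / 20.1
COP = 8.473

8.473


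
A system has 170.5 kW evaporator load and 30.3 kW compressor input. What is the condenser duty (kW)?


Q_cond = Q_evap + W
Q_cond = 170.5 + 30.3
Q_cond = 200.8 kW

200.8


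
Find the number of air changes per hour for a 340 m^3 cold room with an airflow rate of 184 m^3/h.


ACH = flow / volume
ACH = 184 / 340
ACH = 0.541

0.541


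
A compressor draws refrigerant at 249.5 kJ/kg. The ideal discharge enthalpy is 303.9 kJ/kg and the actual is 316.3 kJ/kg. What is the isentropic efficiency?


dh_ideal = 303.9 - 249.5 = 54.4 kJ/kg
dh_actual = 316.3 - 249.5 = 66.8 kJ/kg
eta_s = dh_ideal / dh_actual = 54.4 / 66.8
eta_s = 0.8144

0.8144


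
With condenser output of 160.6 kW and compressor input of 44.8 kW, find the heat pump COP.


COP_hp = Q_cond / W
COP_hp = 160.6 / 44.8
COP_hp = 3.585

3.585


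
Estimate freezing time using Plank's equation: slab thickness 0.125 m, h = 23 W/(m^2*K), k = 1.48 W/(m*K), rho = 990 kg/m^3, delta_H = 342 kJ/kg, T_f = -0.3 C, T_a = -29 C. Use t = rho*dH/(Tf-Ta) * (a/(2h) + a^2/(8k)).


dT = -0.3 - (-29) = 28.7 K
term1 = a/(2h) = 0.125/(2*23) = 0.002717391304
term2 = a^2/(8k) = 0.125^2/(8*1.48) = 0.001319679054
t = rho*dH*1000/dT * (term1 + term2)
t = 990*342*1000/28.7 * (0.002717391304 + 0.001319679054)
t = 47626 s

47626


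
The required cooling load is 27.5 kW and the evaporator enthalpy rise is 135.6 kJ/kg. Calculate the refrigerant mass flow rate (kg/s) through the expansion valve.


m_dot = Q / dh
m_dot = 27.5 / 135.6
m_dot = 0.2028 kg/s

0.2028


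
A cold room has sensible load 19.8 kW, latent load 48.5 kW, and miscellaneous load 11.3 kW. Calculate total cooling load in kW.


Q_total = Q_s + Q_l + Q_misc
Q_total = 19.8 + 48.5 + 11.3
Q_total = 79.6 kW

79.6


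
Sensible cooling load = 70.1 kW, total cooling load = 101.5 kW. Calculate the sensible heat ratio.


SHR = Q_sensible / Q_total
SHR = 70.1 / 101.5
SHR = 0.691

0.691


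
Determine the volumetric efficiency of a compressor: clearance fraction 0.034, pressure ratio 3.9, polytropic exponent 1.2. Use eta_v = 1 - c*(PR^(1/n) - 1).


PR^(1/n) = 3.9^(1/1.2) = 3.10852124
eta_v = 1 - 0.034 * (3.10852124 - 1)
eta_v = 0.9283

0.9283


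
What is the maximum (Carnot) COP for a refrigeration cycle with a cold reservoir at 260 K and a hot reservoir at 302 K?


dT = 302 - 260 = 42 K
COP_carnot = T_cold / dT = 260 / 42
COP_carnot = 6.19

6.19


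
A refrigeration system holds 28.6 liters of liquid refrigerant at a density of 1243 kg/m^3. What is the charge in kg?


Charge = V * rho / 1000
Charge = 28.6 * 1243 / 1000
Charge = 35.55 kg

35.55


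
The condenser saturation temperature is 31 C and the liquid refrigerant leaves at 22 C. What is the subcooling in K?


Subcooling = T_cond - T_liquid
Subcooling = 31 - 22
Subcooling = 9 K

9


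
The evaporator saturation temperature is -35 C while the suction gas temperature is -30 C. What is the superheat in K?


Superheat = T_suction - T_evap
Superheat = -30 - (-35)
Superheat = 5 K

5


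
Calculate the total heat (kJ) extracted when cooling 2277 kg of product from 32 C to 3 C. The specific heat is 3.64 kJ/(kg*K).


dT = 32 - (3) = 29 K
Q = m * cp * dT = 2277 * 3.64 * 29
Q = 240360 kJ

240360


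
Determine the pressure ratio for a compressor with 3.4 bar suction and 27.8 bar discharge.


PR = P_high / P_low
PR = 27.8 / 3.4
PR = 8.176

8.176


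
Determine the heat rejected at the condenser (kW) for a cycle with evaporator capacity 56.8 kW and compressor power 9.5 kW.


Q_cond = Q_evap + W
Q_cond = 56.8 + 9.5
Q_cond = 66.3 kW

66.3


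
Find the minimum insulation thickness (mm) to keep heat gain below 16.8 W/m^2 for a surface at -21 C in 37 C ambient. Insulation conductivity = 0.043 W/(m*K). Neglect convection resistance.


dT = 37 - (-21) = 58 K
thickness = k * dT / q_max * 1000
thickness = 0.043 * 58 / 16.8 * 1000
thickness = 148.5 mm

148.5


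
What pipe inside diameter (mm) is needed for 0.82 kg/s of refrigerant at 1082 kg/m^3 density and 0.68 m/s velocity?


A = m_dot / (rho * v) = 0.82 / (1082 * 0.68) = 0.001114493857 m^2
d = sqrt(4*A/pi) * 1000
d = 37.7 mm

37.7


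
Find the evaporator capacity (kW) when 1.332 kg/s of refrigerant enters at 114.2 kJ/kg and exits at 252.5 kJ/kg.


dh = 252.5 - 114.2 = 138.3 kJ/kg
Q_evap = m_dot * dh = 1.332 * 138.3
Q_evap = 184.22 kW

184.22


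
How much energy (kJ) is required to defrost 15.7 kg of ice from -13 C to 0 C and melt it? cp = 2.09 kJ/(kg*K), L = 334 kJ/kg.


Sensible heat = cp * dT = 2.09 * 13 = 27.17 kJ/kg
Total per kg = 27.17 + 334 = 361.17 kJ/kg
Q = m * total = 15.7 * 361.17
Q = 5670.4 kJ

5670.4


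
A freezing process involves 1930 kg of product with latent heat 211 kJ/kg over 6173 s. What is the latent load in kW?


Q_lat = m * h_fg / t
Q_lat = 1930 * 211 / 6173
Q_lat = 65.97 kW

65.97


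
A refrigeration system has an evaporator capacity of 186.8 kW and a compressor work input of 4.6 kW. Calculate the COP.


COP = Q_evap / W
COP = 186.8 / 4.6
COP = 40.609

40.609


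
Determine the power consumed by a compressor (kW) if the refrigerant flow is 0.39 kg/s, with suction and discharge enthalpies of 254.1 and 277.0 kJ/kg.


dh = 277.0 - 254.1 = 22.9 kJ/kg
W = m_dot * dh = 0.39 * 22.9 = 8.93 kW

8.93


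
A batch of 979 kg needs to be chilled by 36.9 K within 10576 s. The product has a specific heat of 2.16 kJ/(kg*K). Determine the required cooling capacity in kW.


Q = m * cp * dT / t
Q = 979 * 2.16 * 36.9 / 10576
Q = 7.378 kW

7.378


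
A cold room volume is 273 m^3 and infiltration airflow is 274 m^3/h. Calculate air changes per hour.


ACH = flow / volume
ACH = 274 / 273
ACH = 1.004

1.004


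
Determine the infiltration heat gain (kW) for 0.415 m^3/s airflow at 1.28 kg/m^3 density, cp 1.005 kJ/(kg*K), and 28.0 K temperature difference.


Q = V_dot * rho * cp * dT
Q = 0.415 * 1.28 * 1.005 * 28.0
Q = 14.948 kW

14.948


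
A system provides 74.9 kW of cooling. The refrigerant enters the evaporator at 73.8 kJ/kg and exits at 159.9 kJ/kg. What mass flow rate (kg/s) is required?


dh = 159.9 - 73.8 = 86.1 kJ/kg
m_dot = Q / dh = 74.9 / 86.1 = 0.8699 kg/s

0.8699


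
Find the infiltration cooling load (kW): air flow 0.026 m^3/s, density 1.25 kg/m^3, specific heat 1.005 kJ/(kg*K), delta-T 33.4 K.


Q = V_dot * rho * cp * dT
Q = 0.026 * 1.25 * 1.005 * 33.4
Q = 1.091 kW

1.091


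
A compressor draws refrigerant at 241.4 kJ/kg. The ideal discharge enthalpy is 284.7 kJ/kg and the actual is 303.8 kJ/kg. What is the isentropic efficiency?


dh_ideal = 284.7 - 241.4 = 43.3 kJ/kg
dh_actual = 303.8 - 241.4 = 62.4 kJ/kg
eta_s = dh_ideal / dh_actual = 43.3 / 62.4
eta_s = 0.6939

0.6939


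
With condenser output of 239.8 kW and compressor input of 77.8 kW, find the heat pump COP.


COP_hp = Q_cond / W
COP_hp = 239.8 / 77.8
COP_hp = 3.082

3.082


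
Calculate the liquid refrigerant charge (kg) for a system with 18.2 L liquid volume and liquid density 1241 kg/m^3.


Charge = V * rho / 1000
Charge = 18.2 * 1241 / 1000
Charge = 22.59 kg

22.59


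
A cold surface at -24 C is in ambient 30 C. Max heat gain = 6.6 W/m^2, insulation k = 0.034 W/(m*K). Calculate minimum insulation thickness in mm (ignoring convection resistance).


dT = 30 - (-24) = 54 K
thickness = k * dT / q_max * 1000
thickness = 0.034 * 54 / 6.6 * 1000
thickness = 278.2 mm

278.2


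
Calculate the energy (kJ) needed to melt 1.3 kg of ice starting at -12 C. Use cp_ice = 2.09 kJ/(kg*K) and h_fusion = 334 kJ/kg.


Sensible heat = cp * dT = 2.09 * 12 = 25.08 kJ/kg
Total per kg = 25.08 + 334 = 359.08 kJ/kg
Q = m * total = 1.3 * 359.08
Q = 466.8 kJ

466.8


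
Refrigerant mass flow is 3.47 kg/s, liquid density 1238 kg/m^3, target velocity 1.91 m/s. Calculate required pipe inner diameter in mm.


A = m_dot / (rho * v) = 3.47 / (1238 * 1.91) = 0.001467491055 m^2
d = sqrt(4*A/pi) * 1000
d = 43.2 mm

43.2


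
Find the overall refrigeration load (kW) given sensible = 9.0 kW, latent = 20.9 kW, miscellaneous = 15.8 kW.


Q_total = Q_s + Q_l + Q_misc
Q_total = 9.0 + 20.9 + 15.8
Q_total = 45.7 kW

45.7


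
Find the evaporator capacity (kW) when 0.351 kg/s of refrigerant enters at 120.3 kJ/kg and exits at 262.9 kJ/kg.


dh = 262.9 - 120.3 = 142.6 kJ/kg
Q_evap = m_dot * dh = 0.351 * 142.6
Q_evap = 50.05 kW

50.05


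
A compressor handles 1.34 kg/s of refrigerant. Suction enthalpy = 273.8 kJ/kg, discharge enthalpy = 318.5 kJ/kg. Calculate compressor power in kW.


dh = 318.5 - 273.8 = 44.7 kJ/kg
W = m_dot * dh = 1.34 * 44.7 = 59.9 kW

59.9


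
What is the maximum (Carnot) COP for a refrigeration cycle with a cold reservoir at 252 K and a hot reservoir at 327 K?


dT = 327 - 252 = 75 K
COP_carnot = T_cold / dT = 252 / 75
COP_carnot = 3.36

3.36


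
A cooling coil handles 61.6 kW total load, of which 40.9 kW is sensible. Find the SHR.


SHR = Q_sensible / Q_total
SHR = 40.9 / 61.6
SHR = 0.664

0.664


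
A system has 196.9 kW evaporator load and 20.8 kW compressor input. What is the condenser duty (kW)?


Q_cond = Q_evap + W
Q_cond = 196.9 + 20.8
Q_cond = 217.7 kW

217.7


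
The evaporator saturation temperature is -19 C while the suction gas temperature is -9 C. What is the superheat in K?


Superheat = T_suction - T_evap
Superheat = -9 - (-19)
Superheat = 10 K

10


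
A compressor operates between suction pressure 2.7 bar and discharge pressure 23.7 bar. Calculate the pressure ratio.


PR = P_high / P_low
PR = 23.7 / 2.7
PR = 8.778

8.778


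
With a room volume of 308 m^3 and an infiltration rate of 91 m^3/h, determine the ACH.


ACH = flow / volume
ACH = 91 / 308
ACH = 0.295

0.295


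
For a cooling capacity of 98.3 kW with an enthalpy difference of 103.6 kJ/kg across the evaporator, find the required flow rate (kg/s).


m_dot = Q / dh
m_dot = 98.3 / 103.6
m_dot = 0.9488 kg/s

0.9488


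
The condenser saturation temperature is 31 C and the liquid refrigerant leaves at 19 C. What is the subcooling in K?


Subcooling = T_cond - T_liquid
Subcooling = 31 - 19
Subcooling = 12 K

12


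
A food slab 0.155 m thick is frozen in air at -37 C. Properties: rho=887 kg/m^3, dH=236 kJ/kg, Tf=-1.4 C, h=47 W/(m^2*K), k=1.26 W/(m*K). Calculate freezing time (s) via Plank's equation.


dT = -1.4 - (-37) = 35.6 K
term1 = a/(2h) = 0.155/(2*47) = 0.00164893617
term2 = a^2/(8k) = 0.155^2/(8*1.26) = 0.00238343254
t = rho*dH*1000/dT * (term1 + term2)
t = 887*236*1000/35.6 * (0.00164893617 + 0.00238343254)
t = 23711 s

23711


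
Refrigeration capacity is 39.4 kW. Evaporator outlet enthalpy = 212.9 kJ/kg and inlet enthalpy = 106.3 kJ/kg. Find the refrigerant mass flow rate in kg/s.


dh = 212.9 - 106.3 = 106.6 kJ/kg
m_dot = Q / dh = 39.4 / 106.6 = 0.3696 kg/s

0.3696


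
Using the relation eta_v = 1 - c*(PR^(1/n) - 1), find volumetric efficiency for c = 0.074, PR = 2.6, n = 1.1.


PR^(1/n) = 2.6^(1/1.1) = 2.38368299
eta_v = 1 - 0.074 * (2.38368299 - 1)
eta_v = 0.8976

0.8976


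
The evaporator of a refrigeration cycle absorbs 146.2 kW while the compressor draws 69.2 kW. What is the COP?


COP = Q_evap / W
COP = 146.2 / 69.2
COP = 2.113

2.113


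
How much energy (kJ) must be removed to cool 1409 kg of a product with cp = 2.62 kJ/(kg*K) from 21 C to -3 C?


dT = 21 - (-3) = 24 K
Q = m * cp * dT = 1409 * 2.62 * 24
Q = 88598 kJ

88598


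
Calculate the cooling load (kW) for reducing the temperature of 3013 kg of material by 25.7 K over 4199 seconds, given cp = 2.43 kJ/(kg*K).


Q = m * cp * dT / t
Q = 3013 * 2.43 * 25.7 / 4199
Q = 44.812 kW

44.812


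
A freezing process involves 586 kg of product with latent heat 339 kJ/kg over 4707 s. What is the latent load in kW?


Q_lat = m * h_fg / t
Q_lat = 586 * 339 / 4707
Q_lat = 42.2 kW

42.2


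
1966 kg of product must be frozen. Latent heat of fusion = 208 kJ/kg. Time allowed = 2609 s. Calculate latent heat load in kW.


Q_lat = m * h_fg / t
Q_lat = 1966 * 208 / 2609
Q_lat = 156.74 kW

156.74


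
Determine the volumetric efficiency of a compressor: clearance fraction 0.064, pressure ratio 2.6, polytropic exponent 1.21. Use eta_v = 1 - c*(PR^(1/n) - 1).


PR^(1/n) = 2.6^(1/1.21) = 2.20268899
eta_v = 1 - 0.064 * (2.20268899 - 1)
eta_v = 0.923

0.923


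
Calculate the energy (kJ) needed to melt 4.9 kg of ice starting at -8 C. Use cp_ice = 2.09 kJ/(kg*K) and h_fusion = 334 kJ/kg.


Sensible heat = cp * dT = 2.09 * 8 = 16.72 kJ/kg
Total per kg = 16.72 + 334 = 350.72 kJ/kg
Q = m * total = 4.9 * 350.72
Q = 1718.5 kJ

1718.5


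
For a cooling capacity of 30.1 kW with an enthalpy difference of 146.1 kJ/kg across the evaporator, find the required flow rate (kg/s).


m_dot = Q / dh
m_dot = 30.1 / 146.1
m_dot = 0.206 kg/s

0.206


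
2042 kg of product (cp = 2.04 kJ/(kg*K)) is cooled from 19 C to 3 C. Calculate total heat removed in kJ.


dT = 19 - (3) = 16 K
Q = m * cp * dT = 2042 * 2.04 * 16
Q = 66651 kJ

66651


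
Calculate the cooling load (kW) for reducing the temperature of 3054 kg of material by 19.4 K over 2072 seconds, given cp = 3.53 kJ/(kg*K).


Q = m * cp * dT / t
Q = 3054 * 3.53 * 19.4 / 2072
Q = 100.938 kW

100.938


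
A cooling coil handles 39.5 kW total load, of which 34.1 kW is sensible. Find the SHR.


SHR = Q_sensible / Q_total
SHR = 34.1 / 39.5
SHR = 0.863

0.863


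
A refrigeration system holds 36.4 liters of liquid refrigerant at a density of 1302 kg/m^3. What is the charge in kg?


Charge = V * rho / 1000
Charge = 36.4 * 1302 / 1000
Charge = 47.39 kg

47.39


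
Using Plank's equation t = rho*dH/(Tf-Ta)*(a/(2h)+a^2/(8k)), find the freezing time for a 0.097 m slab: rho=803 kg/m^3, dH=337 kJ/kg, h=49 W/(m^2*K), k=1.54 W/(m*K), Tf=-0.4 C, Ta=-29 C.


dT = -0.4 - (-29) = 28.6 K
term1 = a/(2h) = 0.097/(2*49) = 0.0009897959184
term2 = a^2/(8k) = 0.097^2/(8*1.54) = 0.0007637175325
t = rho*dH*1000/dT * (term1 + term2)
t = 803*337*1000/28.6 * (0.0009897959184 + 0.0007637175325)
t = 16592 s

16592


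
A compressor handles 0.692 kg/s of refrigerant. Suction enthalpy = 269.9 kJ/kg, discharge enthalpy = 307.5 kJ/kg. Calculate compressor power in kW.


dh = 307.5 - 269.9 = 37.6 kJ/kg
W = m_dot * dh = 0.692 * 37.6 = 26.02 kW

26.02


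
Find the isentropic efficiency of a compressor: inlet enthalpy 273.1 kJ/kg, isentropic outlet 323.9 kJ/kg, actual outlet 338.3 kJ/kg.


dh_ideal = 323.9 - 273.1 = 50.8 kJ/kg
dh_actual = 338.3 - 273.1 = 65.2 kJ/kg
eta_s = dh_ideal / dh_actual = 50.8 / 65.2
eta_s = 0.7791

0.7791


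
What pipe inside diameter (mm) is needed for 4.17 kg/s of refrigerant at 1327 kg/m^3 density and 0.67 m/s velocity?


A = m_dot / (rho * v) = 4.17 / (1327 * 0.67) = 0.004690188845 m^2
d = sqrt(4*A/pi) * 1000
d = 77.3 mm

77.3


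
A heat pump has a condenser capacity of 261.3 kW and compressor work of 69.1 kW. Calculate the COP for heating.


COP_hp = Q_cond / W
COP_hp = 261.3 / 69.1
COP_hp = 3.781

3.781


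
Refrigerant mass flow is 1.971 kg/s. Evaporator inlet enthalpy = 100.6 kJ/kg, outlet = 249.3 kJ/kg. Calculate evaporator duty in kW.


dh = 249.3 - 100.6 = 148.7 kJ/kg
Q_evap = m_dot * dh = 1.971 * 148.7
Q_evap = 293.09 kW

293.09


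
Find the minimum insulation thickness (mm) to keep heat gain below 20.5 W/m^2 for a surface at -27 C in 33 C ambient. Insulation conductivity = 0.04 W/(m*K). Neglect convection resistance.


dT = 33 - (-27) = 60 K
thickness = k * dT / q_max * 1000
thickness = 0.04 * 60 / 20.5 * 1000
thickness = 117.1 mm

117.1


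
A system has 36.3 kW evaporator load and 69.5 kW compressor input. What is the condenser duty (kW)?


Q_cond = Q_evap + W
Q_cond = 36.3 + 69.5
Q_cond = 105.8 kW

105.8


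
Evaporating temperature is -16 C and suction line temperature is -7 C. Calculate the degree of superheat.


Superheat = T_suction - T_evap
Superheat = -7 - (-16)
Superheat = 9 K

9


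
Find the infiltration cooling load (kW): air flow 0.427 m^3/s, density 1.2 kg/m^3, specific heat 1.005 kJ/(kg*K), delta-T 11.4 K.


Q = V_dot * rho * cp * dT
Q = 0.427 * 1.2 * 1.005 * 11.4
Q = 5.871 kW

5.871


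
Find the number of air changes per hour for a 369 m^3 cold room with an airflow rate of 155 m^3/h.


ACH = flow / volume
ACH = 155 / 369
ACH = 0.42

0.42


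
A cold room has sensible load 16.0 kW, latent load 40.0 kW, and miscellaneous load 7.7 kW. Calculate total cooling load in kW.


Q_total = Q_s + Q_l + Q_misc
Q_total = 16.0 + 40.0 + 7.7
Q_total = 63.7 kW

63.7


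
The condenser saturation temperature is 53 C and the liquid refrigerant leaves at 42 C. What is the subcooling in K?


Subcooling = T_cond - T_liquid
Subcooling = 53 - 42
Subcooling = 11 K

11


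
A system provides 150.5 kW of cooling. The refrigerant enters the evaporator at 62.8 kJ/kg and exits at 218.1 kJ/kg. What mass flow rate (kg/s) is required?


dh = 218.1 - 62.8 = 155.3 kJ/kg
m_dot = Q / dh = 150.5 / 155.3 = 0.9691 kg/s

0.9691


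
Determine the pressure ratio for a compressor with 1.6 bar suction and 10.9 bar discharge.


PR = P_high / P_low
PR = 10.9 / 1.6
PR = 6.813

6.813


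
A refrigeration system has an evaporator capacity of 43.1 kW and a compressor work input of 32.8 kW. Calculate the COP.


COP = Q_evap / W
COP = 43.1 / 32.8
COP = 1.314

1.314


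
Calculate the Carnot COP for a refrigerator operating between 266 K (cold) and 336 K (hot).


dT = 336 - 266 = 70 K
COP_carnot = T_cold / dT = 266 / 70
COP_carnot = 3.8

3.8


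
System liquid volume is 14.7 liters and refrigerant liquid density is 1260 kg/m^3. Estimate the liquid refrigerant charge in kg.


Charge = V * rho / 1000
Charge = 14.7 * 1260 / 1000
Charge = 18.52 kg

18.52


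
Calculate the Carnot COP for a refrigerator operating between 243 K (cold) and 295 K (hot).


dT = 295 - 243 = 52 K
COP_carnot = T_cold / dT = 243 / 52
COP_carnot = 4.673

4.673


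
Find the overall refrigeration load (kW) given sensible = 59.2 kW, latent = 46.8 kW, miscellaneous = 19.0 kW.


Q_total = Q_s + Q_l + Q_misc
Q_total = 59.2 + 46.8 + 19.0
Q_total = 125.0 kW

125.0


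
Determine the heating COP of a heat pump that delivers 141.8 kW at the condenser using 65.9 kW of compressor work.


COP_hp = Q_cond / W
COP_hp = 141.8 / 65.9
COP_hp = 2.152

2.152


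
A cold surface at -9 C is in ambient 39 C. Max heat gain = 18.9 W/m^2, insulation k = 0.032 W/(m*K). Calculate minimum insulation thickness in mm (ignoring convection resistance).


dT = 39 - (-9) = 48 K
thickness = k * dT / q_max * 1000
thickness = 0.032 * 48 / 18.9 * 1000
thickness = 81.3 mm

81.3


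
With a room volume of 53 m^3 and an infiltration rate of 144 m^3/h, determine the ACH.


ACH = flow / volume
ACH = 144 / 53
ACH = 2.717

2.717


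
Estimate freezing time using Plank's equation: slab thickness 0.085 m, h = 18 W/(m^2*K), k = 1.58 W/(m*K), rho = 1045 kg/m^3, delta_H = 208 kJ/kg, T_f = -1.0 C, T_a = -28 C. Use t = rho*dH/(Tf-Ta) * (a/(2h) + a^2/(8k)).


dT = -1.0 - (-28) = 27.0 K
term1 = a/(2h) = 0.085/(2*18) = 0.002361111111
term2 = a^2/(8k) = 0.085^2/(8*1.58) = 0.0005715981013
t = rho*dH*1000/dT * (term1 + term2)
t = 1045*208*1000/27.0 * (0.002361111111 + 0.0005715981013)
t = 23609 s

23609


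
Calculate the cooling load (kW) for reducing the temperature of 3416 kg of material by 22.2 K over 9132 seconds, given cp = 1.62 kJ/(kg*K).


Q = m * cp * dT / t
Q = 3416 * 1.62 * 22.2 / 9132
Q = 13.453 kW

13.453


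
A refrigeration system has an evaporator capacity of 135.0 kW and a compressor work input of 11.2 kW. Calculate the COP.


COP = Q_evap / W
COP = 135.0 / 11.2
COP = 12.054

12.054


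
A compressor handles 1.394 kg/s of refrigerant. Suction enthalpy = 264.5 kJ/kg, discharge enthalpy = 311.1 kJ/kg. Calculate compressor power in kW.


dh = 311.1 - 264.5 = 46.6 kJ/kg
W = m_dot * dh = 1.394 * 46.6 = 64.96 kW

64.96


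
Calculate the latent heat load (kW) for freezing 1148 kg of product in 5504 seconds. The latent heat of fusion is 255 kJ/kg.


Q_lat = m * h_fg / t
Q_lat = 1148 * 255 / 5504
Q_lat = 53.19 kW

53.19


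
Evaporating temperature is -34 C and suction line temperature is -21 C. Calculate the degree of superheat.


Superheat = T_suction - T_evap
Superheat = -21 - (-34)
Superheat = 13 K

13


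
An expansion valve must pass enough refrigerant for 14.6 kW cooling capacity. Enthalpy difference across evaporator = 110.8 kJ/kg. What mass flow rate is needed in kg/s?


m_dot = Q / dh
m_dot = 14.6 / 110.8
m_dot = 0.1318 kg/s

0.1318


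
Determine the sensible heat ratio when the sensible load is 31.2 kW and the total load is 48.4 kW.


SHR = Q_sensible / Q_total
SHR = 31.2 / 48.4
SHR = 0.645

0.645


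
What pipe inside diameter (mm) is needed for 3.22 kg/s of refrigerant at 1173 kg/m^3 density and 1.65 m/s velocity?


A = m_dot / (rho * v) = 3.22 / (1173 * 1.65) = 0.001663695781 m^2
d = sqrt(4*A/pi) * 1000
d = 46.0 mm

46.0


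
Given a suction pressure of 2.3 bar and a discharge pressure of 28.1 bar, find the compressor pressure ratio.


PR = P_high / P_low
PR = 28.1 / 2.3
PR = 12.217

12.217


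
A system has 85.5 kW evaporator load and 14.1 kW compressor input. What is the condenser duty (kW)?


Q_cond = Q_evap + W
Q_cond = 85.5 + 14.1
Q_cond = 99.6 kW

99.6


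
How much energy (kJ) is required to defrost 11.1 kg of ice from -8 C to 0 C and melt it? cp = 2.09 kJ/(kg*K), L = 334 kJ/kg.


Sensible heat = cp * dT = 2.09 * 8 = 16.72 kJ/kg
Total per kg = 16.72 + 334 = 350.72 kJ/kg
Q = m * total = 11.1 * 350.72
Q = 3893.0 kJ

3893.0


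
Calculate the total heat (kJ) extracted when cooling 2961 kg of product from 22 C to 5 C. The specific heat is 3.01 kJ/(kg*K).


dT = 22 - (5) = 17 K
Q = m * cp * dT = 2961 * 3.01 * 17
Q = 151514 kJ

151514


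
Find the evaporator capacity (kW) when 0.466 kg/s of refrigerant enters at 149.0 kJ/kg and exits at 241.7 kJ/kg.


dh = 241.7 - 149.0 = 92.7 kJ/kg
Q_evap = m_dot * dh = 0.466 * 92.7
Q_evap = 43.2 kW

43.2


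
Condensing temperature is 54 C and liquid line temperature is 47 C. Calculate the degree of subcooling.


Subcooling = T_cond - T_liquid
Subcooling = 54 - 47
Subcooling = 7 K

7


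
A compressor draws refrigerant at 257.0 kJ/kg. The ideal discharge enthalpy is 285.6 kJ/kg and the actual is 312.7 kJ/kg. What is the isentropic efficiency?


dh_ideal = 285.6 - 257.0 = 28.6 kJ/kg
dh_actual = 312.7 - 257.0 = 55.7 kJ/kg
eta_s = dh_ideal / dh_actual = 28.6 / 55.7
eta_s = 0.5135

0.5135


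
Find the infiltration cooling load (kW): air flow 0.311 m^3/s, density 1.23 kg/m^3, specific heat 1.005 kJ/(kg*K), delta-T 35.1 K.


Q = V_dot * rho * cp * dT
Q = 0.311 * 1.23 * 1.005 * 35.1
Q = 13.494 kW

13.494


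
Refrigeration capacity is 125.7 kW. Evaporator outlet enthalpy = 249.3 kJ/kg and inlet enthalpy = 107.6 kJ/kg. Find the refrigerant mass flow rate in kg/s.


dh = 249.3 - 107.6 = 141.7 kJ/kg
m_dot = Q / dh = 125.7 / 141.7 = 0.8871 kg/s

0.8871


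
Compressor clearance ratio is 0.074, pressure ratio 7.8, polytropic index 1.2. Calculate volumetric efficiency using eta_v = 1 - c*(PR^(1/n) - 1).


PR^(1/n) = 7.8^(1/1.2) = 5.53875518
eta_v = 1 - 0.074 * (5.53875518 - 1)
eta_v = 0.6641

0.6641


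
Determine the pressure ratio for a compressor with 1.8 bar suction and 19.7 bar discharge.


PR = P_high / P_low
PR = 19.7 / 1.8
PR = 10.944

10.944


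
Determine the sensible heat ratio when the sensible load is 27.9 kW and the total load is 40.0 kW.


SHR = Q_sensible / Q_total
SHR = 27.9 / 40.0
SHR = 0.698

0.698


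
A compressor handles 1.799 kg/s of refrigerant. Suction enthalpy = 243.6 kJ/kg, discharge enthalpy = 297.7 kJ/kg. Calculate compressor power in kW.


dh = 297.7 - 243.6 = 54.1 kJ/kg
W = m_dot * dh = 1.799 * 54.1 = 97.33 kW

97.33


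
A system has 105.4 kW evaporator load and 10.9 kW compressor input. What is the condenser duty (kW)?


Q_cond = Q_evap + W
Q_cond = 105.4 + 10.9
Q_cond = 116.3 kW

116.3


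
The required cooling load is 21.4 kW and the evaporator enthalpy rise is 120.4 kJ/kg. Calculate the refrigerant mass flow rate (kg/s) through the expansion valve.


m_dot = Q / dh
m_dot = 21.4 / 120.4
m_dot = 0.1777 kg/s

0.1777


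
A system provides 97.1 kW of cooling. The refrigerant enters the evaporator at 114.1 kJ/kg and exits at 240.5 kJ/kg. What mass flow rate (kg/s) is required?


dh = 240.5 - 114.1 = 126.4 kJ/kg
m_dot = Q / dh = 97.1 / 126.4 = 0.7682 kg/s

0.7682


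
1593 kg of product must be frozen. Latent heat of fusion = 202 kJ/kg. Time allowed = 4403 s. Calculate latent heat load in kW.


Q_lat = m * h_fg / t
Q_lat = 1593 * 202 / 4403
Q_lat = 73.08 kW

73.08


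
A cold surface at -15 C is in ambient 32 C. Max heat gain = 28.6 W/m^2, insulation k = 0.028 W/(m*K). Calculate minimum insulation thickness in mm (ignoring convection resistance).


dT = 32 - (-15) = 47 K
thickness = k * dT / q_max * 1000
thickness = 0.028 * 47 / 28.6 * 1000
thickness = 46.0 mm

46.0


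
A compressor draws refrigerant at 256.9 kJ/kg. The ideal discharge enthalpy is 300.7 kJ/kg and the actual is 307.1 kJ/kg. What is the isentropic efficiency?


dh_ideal = 300.7 - 256.9 = 43.8 kJ/kg
dh_actual = 307.1 - 256.9 = 50.2 kJ/kg
eta_s = dh_ideal / dh_actual = 43.8 / 50.2
eta_s = 0.8725

0.8725


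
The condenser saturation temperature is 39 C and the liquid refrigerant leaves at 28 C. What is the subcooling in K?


Subcooling = T_cond - T_liquid
Subcooling = 39 - 28
Subcooling = 11 K

11


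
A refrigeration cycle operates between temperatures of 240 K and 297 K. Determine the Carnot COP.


dT = 297 - 240 = 57 K
COP_carnot = T_cold / dT = 240 / 57
COP_carnot = 4.211

4.211


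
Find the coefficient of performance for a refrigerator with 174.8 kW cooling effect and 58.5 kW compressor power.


COP = Q_evap / W
COP = 174.8 / 58.5
COP = 2.988

2.988


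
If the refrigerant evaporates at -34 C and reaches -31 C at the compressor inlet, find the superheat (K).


Superheat = T_suction - T_evap
Superheat = -31 - (-34)
Superheat = 3 K

3


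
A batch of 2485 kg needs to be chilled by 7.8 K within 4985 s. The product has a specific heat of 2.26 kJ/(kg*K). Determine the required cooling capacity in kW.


Q = m * cp * dT / t
Q = 2485 * 2.26 * 7.8 / 4985
Q = 8.787 kW

8.787


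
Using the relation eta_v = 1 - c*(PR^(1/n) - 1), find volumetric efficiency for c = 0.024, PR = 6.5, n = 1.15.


PR^(1/n) = 6.5^(1/1.15) = 5.0919154
eta_v = 1 - 0.024 * (5.0919154 - 1)
eta_v = 0.9018

0.9018


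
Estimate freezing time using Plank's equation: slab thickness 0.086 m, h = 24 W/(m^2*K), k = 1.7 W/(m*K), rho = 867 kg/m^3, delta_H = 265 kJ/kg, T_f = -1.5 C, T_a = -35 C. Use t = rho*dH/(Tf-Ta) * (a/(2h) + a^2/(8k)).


dT = -1.5 - (-35) = 33.5 K
term1 = a/(2h) = 0.086/(2*24) = 0.001791666667
term2 = a^2/(8k) = 0.086^2/(8*1.7) = 0.0005438235294
t = rho*dH*1000/dT * (term1 + term2)
t = 867*265*1000/33.5 * (0.001791666667 + 0.0005438235294)
t = 16018 s

16018


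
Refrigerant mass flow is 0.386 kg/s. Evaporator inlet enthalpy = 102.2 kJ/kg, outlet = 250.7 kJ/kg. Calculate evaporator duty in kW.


dh = 250.7 - 102.2 = 148.5 kJ/kg
Q_evap = m_dot * dh = 0.386 * 148.5
Q_evap = 57.32 kW

57.32


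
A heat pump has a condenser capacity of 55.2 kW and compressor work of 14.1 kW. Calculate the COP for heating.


COP_hp = Q_cond / W
COP_hp = 55.2 / 14.1
COP_hp = 3.915

3.915


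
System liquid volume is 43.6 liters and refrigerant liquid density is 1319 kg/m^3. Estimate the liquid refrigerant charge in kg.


Charge = V * rho / 1000
Charge = 43.6 * 1319 / 1000
Charge = 57.51 kg

57.51


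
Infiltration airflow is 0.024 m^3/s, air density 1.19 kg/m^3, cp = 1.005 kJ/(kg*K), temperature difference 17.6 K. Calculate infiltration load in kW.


Q = V_dot * rho * cp * dT
Q = 0.024 * 1.19 * 1.005 * 17.6
Q = 0.505 kW

0.505


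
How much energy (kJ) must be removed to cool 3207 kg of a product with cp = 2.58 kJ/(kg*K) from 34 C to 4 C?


dT = 34 - (4) = 30 K
Q = m * cp * dT = 3207 * 2.58 * 30
Q = 248222 kJ

248222


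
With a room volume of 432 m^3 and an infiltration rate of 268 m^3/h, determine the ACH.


ACH = flow / volume
ACH = 268 / 432
ACH = 0.62

0.62


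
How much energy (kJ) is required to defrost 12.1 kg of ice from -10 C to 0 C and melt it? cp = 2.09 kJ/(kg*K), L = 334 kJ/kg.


Sensible heat = cp * dT = 2.09 * 10 = 20.9 kJ/kg
Total per kg = 20.9 + 334 = 354.9 kJ/kg
Q = m * total = 12.1 * 354.9
Q = 4294.3 kJ

4294.3


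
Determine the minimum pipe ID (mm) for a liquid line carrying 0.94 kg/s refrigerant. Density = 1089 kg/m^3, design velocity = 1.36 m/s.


A = m_dot / (rho * v) = 0.94 / (1089 * 1.36) = 0.0006346891374 m^2
d = sqrt(4*A/pi) * 1000
d = 28.4 mm

28.4


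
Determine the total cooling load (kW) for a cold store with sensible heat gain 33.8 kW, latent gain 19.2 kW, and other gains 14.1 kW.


Q_total = Q_s + Q_l + Q_misc
Q_total = 33.8 + 19.2 + 14.1
Q_total = 67.1 kW

67.1


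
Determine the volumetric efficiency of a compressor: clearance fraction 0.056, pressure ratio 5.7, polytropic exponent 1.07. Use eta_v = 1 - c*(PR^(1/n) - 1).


PR^(1/n) = 5.7^(1/1.07) = 5.08657086
eta_v = 1 - 0.056 * (5.08657086 - 1)
eta_v = 0.7712

0.7712


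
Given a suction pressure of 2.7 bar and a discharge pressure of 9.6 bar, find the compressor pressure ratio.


PR = P_high / P_low
PR = 9.6 / 2.7
PR = 3.556

3.556


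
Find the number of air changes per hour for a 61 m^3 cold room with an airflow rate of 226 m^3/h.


ACH = flow / volume
ACH = 226 / 61
ACH = 3.705

3.705


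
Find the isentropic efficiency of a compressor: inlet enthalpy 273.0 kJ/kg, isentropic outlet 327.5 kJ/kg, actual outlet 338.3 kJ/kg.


dh_ideal = 327.5 - 273.0 = 54.5 kJ/kg
dh_actual = 338.3 - 273.0 = 65.3 kJ/kg
eta_s = dh_ideal / dh_actual = 54.5 / 65.3
eta_s = 0.8346

0.8346


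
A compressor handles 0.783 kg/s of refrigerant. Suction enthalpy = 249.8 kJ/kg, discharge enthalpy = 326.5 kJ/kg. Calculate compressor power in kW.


dh = 326.5 - 249.8 = 76.7 kJ/kg
W = m_dot * dh = 0.783 * 76.7 = 60.06 kW

60.06


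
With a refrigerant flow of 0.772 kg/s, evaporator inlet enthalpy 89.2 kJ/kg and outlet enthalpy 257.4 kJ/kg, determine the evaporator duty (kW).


dh = 257.4 - 89.2 = 168.2 kJ/kg
Q_evap = m_dot * dh = 0.772 * 168.2
Q_evap = 129.85 kW

129.85


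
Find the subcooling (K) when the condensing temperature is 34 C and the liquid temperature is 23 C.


Subcooling = T_cond - T_liquid
Subcooling = 34 - 23
Subcooling = 11 K

11


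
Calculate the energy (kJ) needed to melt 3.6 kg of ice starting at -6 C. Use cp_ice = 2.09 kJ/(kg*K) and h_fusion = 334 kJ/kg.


Sensible heat = cp * dT = 2.09 * 6 = 12.54 kJ/kg
Total per kg = 12.54 + 334 = 346.54 kJ/kg
Q = m * total = 3.6 * 346.54
Q = 1247.5 kJ

1247.5


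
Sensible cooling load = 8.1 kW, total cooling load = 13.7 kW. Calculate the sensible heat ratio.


SHR = Q_sensible / Q_total
SHR = 8.1 / 13.7
SHR = 0.591

0.591


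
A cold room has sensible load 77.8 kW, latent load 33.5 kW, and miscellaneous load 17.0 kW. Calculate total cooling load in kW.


Q_total = Q_s + Q_l + Q_misc
Q_total = 77.8 + 33.5 + 17.0
Q_total = 128.3 kW

128.3


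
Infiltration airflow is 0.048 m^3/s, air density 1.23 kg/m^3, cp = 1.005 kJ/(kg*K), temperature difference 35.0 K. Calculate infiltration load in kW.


Q = V_dot * rho * cp * dT
Q = 0.048 * 1.23 * 1.005 * 35.0
Q = 2.077 kW

2.077


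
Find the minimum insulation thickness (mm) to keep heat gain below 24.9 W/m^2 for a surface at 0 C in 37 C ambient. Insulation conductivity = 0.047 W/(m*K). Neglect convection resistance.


dT = 37 - (0) = 37 K
thickness = k * dT / q_max * 1000
thickness = 0.047 * 37 / 24.9 * 1000
thickness = 69.8 mm

69.8


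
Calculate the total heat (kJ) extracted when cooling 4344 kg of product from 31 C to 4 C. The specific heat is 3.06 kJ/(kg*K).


dT = 31 - (4) = 27 K
Q = m * cp * dT = 4344 * 3.06 * 27
Q = 358901 kJ

358901


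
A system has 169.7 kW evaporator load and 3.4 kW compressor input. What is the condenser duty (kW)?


Q_cond = Q_evap + W
Q_cond = 169.7 + 3.4
Q_cond = 173.1 kW

173.1


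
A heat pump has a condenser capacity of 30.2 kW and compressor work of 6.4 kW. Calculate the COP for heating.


COP_hp = Q_cond / W
COP_hp = 30.2 / 6.4
COP_hp = 4.719

4.719


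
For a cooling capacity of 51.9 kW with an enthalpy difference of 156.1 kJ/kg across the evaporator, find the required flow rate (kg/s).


m_dot = Q / dh
m_dot = 51.9 / 156.1
m_dot = 0.3325 kg/s

0.3325


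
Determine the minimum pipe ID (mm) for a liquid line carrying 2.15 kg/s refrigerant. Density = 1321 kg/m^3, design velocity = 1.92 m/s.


A = m_dot / (rho * v) = 2.15 / (1321 * 1.92) = 0.0008476848347 m^2
d = sqrt(4*A/pi) * 1000
d = 32.9 mm

32.9


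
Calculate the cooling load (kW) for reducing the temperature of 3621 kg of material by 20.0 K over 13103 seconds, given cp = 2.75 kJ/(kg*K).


Q = m * cp * dT / t
Q = 3621 * 2.75 * 20.0 / 13103
Q = 15.199 kW

15.199


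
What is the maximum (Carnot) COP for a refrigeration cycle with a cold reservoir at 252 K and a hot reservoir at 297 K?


dT = 297 - 252 = 45 K
COP_carnot = T_cold / dT = 252 / 45
COP_carnot = 5.6

5.6


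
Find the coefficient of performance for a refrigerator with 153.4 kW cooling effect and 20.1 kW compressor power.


COP = Q_evap / W
COP = 153.4 / 20.1
COP = 7.632

7.632


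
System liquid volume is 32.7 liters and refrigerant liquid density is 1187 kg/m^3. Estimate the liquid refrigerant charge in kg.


Charge = V * rho / 1000
Charge = 32.7 * 1187 / 1000
Charge = 38.81 kg

38.81


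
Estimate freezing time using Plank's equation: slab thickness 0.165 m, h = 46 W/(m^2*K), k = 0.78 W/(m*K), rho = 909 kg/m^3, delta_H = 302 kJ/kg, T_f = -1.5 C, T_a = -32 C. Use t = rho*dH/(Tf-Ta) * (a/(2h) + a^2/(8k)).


dT = -1.5 - (-32) = 30.5 K
term1 = a/(2h) = 0.165/(2*46) = 0.001793478261
term2 = a^2/(8k) = 0.165^2/(8*0.78) = 0.004362980769
t = rho*dH*1000/dT * (term1 + term2)
t = 909*302*1000/30.5 * (0.001793478261 + 0.004362980769)
t = 55412 s

55412
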